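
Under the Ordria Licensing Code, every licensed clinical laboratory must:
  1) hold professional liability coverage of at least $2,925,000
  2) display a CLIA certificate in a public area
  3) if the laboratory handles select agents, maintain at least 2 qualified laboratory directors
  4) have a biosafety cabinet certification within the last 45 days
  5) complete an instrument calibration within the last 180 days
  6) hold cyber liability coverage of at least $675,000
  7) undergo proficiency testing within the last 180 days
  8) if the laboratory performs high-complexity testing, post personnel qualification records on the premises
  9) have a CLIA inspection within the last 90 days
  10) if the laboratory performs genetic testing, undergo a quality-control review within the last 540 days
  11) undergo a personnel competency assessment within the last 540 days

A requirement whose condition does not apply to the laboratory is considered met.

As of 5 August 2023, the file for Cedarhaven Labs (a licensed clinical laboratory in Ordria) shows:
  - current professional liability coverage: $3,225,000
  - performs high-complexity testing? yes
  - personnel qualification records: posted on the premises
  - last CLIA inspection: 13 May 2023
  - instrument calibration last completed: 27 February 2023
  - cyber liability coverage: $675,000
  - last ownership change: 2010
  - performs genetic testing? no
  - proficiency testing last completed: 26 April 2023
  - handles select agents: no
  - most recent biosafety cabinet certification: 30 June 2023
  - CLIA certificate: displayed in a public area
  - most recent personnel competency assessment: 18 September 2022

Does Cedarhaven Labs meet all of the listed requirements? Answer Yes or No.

1. professional liability coverage $3,225,000 ≥ $2,925,000 → met
2. CLIA certificate present → met
3. condition 'handles select agents' does not hold → requirement n/a → met
4. biosafety cabinet certification 36 days ago vs limit 45 → met
5. instrument calibration 159 days ago vs limit 180 → met
6. cyber liability coverage $675,000 ≥ $675,000 → met
7. proficiency testing 101 days ago vs limit 180 → met
8. condition 'performs high-complexity testing' holds; personnel qualification records present → met
9. CLIA inspection 84 days ago vs limit 90 → met
10. condition 'performs genetic testing' does not hold → requirement n/a → met
11. personnel competency assessment 321 days ago vs limit 540 → met
All met.

Yes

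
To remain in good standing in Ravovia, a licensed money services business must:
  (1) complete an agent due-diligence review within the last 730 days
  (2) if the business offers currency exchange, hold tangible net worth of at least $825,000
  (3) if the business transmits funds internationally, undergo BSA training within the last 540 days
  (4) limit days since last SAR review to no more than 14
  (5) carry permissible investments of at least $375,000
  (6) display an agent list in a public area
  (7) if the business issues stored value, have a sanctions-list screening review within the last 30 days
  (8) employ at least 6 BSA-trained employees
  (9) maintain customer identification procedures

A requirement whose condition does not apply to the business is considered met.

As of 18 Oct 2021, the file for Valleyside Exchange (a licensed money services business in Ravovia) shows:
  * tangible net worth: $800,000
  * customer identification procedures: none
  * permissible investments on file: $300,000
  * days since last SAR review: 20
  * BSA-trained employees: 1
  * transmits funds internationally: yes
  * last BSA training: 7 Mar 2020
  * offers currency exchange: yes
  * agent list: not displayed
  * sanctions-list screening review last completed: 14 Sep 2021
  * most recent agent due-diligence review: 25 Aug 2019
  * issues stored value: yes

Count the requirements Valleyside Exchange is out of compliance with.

1. agent due-diligence review 785 days ago vs limit 730 → not met
2. condition 'offers currency exchange' holds; tangible net worth $800,000 < $825,000 → not met
3. condition 'transmits funds internationally' holds; BSA training 590 days ago vs limit 540 → not met
4. days since last SAR review 20 > 14 → not met
5. permissible investments $300,000 < $375,000 → not met
6. agent list absent → not met
7. condition 'issues stored value' holds; sanctions-list screening review 34 days ago vs limit 30 → not met
8. BSA-trained employees 1 < 6 → not met
9. customer identification procedures absent → not met
Not met: 9 of 9

9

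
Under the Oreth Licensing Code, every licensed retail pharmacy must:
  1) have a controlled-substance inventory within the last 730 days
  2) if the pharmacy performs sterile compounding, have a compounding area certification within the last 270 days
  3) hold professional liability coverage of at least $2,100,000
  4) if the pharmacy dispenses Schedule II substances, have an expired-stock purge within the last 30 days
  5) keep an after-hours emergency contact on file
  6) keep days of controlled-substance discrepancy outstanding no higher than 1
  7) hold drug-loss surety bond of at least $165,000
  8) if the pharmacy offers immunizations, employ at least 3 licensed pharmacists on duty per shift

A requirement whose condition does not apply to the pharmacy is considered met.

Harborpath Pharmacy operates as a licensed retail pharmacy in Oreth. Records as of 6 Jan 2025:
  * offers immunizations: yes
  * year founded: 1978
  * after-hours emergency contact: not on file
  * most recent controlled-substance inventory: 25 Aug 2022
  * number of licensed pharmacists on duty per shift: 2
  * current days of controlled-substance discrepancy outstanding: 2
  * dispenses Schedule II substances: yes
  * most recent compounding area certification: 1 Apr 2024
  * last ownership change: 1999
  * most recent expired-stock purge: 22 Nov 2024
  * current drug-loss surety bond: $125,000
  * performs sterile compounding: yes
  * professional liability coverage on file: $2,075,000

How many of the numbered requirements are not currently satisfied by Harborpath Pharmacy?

8

1. controlled-substance inventory 865 days ago vs limit 730 → not met
2. condition 'performs sterile compounding' holds; compounding area certification 280 days ago vs limit 270 → not met
3. professional liability coverage $2,075,000 < $2,100,000 → not met
4. condition 'dispenses Schedule II substances' holds; expired-stock purge 45 days ago vs limit 30 → not met
5. after-hours emergency contact absent → not met
6. days of controlled-substance discrepancy outstanding 2 > 1 → not met
7. drug-loss surety bond $125,000 < $165,000 → not met
8. condition 'offers immunizations' holds; licensed pharmacists on duty per shift 2 < 3 → not met
Not met: 8 of 8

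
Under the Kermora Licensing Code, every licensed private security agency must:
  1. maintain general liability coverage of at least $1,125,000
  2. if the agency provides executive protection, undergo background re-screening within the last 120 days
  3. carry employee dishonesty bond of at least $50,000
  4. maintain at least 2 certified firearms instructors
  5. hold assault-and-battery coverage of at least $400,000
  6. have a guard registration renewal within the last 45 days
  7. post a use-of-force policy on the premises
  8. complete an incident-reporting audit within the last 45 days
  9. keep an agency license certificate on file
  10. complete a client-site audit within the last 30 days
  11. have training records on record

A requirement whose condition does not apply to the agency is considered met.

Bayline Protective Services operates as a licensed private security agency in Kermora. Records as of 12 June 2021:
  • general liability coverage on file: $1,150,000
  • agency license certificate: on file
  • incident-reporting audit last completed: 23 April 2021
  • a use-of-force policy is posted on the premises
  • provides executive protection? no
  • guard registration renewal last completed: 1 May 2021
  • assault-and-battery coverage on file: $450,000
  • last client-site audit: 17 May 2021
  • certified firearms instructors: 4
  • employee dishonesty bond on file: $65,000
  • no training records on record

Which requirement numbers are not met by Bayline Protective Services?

1. general liability coverage $1,150,000 ≥ $1,125,000 → met
2. condition 'provides executive protection' does not hold → requirement n/a → met
3. employee dishonesty bond $65,000 ≥ $50,000 → met
4. certified firearms instructors 4 ≥ 2 → met
5. assault-and-battery coverage $450,000 ≥ $400,000 → met
6. guard registration renewal 42 days ago vs limit 45 → met
7. use-of-force policy present → met
8. incident-reporting audit 50 days ago vs limit 45 → not met
9. agency license certificate present → met
10. client-site audit 26 days ago vs limit 30 → met
11. training records absent → not met
Not met: 8, 11

8, 11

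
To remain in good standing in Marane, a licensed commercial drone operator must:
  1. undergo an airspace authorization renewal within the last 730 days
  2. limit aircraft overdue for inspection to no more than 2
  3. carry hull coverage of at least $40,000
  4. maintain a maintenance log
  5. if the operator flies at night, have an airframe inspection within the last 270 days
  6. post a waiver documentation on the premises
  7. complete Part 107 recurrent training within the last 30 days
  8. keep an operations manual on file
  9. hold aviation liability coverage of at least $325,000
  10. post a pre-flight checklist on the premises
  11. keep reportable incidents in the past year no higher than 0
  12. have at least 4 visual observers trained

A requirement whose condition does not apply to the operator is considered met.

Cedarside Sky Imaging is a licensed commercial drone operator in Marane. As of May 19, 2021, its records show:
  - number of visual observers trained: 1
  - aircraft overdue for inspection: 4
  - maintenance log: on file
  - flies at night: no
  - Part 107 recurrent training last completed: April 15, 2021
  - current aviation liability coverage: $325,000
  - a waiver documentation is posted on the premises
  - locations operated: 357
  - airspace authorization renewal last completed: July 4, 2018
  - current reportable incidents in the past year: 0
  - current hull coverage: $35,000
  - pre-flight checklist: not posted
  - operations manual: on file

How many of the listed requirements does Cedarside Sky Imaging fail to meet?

1. airspace authorization renewal 1050 days ago vs limit 730 → not met
2. aircraft overdue for inspection 4 > 2 → not met
3. hull coverage $35,000 < $40,000 → not met
4. maintenance log present → met
5. condition 'flies at night' does not hold → requirement n/a → met
6. waiver documentation present → met
7. Part 107 recurrent training 34 days ago vs limit 30 → not met
8. operations manual present → met
9. aviation liability coverage $325,000 ≥ $325,000 → met
10. pre-flight checklist absent → not met
11. reportable incidents in the past year 0 ≤ 0 → met
12. visual observers trained 1 < 4 → not met
Not met: 6 of 12

6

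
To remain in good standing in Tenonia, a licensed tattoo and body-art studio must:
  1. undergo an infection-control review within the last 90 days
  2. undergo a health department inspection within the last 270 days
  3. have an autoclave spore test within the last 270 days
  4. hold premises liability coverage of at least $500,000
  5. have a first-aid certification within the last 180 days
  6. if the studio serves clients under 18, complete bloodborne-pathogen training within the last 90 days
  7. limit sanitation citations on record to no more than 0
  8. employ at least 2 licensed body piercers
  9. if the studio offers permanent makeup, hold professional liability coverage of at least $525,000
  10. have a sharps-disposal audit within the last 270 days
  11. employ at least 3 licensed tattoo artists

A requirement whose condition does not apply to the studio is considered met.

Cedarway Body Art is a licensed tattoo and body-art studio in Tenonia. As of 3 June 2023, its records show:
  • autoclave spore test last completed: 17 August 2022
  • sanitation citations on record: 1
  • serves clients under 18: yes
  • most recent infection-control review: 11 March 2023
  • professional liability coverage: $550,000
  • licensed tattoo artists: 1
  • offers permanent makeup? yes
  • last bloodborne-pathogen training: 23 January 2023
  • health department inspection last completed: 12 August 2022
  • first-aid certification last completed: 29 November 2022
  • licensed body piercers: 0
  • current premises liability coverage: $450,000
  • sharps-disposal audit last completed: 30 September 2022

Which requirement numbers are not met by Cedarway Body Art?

1. infection-control review 84 days ago vs limit 90 → met
2. health department inspection 295 days ago vs limit 270 → not met
3. autoclave spore test 290 days ago vs limit 270 → not met
4. premises liability coverage $450,000 < $500,000 → not met
5. first-aid certification 186 days ago vs limit 180 → not met
6. condition 'serves clients under 18' holds; bloodborne-pathogen training 131 days ago vs limit 90 → not met
7. sanitation citations on record 1 > 0 → not met
8. licensed body piercers 0 < 2 → not met
9. condition 'offers permanent makeup' holds; professional liability coverage $550,000 ≥ $525,000 → met
10. sharps-disposal audit 246 days ago vs limit 270 → met
11. licensed tattoo artists 1 < 3 → not met
Not met: 2, 3, 4, 5, 6, 7, 8, 11

2, 3, 4, 5, 6, 7, 8, 11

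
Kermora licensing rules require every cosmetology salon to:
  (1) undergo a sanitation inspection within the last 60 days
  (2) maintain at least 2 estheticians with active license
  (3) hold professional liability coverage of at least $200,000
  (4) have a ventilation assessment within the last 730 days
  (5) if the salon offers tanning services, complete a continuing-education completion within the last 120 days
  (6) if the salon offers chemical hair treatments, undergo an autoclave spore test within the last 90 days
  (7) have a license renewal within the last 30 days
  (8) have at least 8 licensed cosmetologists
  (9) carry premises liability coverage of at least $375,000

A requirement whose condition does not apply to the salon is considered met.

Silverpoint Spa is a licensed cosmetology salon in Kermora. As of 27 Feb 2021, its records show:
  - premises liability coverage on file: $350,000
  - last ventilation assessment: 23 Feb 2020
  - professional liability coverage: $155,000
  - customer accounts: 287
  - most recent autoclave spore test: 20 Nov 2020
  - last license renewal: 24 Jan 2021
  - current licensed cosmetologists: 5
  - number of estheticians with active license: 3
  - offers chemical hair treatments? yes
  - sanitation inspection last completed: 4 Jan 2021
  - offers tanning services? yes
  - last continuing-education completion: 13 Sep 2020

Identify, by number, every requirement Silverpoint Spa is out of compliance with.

1. sanitation inspection 54 days ago vs limit 60 → met
2. estheticians with active license 3 ≥ 2 → met
3. professional liability coverage $155,000 < $200,000 → not met
4. ventilation assessment 370 days ago vs limit 730 → met
5. condition 'offers tanning services' holds; continuing-education completion 167 days ago vs limit 120 → not met
6. condition 'offers chemical hair treatments' holds; autoclave spore test 99 days ago vs limit 90 → not met
7. license renewal 34 days ago vs limit 30 → not met
8. licensed cosmetologists 5 < 8 → not met
9. premises liability coverage $350,000 < $375,000 → not met
Not met: 3, 5, 6, 7, 8, 9

3, 5, 6, 7, 8, 9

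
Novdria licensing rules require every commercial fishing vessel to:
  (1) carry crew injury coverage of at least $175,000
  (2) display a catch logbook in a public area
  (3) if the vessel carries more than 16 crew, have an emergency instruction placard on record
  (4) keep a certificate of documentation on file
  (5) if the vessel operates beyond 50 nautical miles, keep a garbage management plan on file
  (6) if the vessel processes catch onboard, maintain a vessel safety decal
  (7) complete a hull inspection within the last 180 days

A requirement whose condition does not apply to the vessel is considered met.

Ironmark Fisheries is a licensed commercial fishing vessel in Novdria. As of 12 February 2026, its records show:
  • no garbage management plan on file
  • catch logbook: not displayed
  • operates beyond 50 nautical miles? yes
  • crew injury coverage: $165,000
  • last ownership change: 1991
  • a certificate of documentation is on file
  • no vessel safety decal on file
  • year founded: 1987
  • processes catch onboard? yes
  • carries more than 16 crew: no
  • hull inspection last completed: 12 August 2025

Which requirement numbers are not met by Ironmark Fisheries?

1. crew injury coverage $165,000 < $175,000 → not met
2. catch logbook absent → not met
3. condition 'carries more than 16 crew' does not hold → requirement n/a → met
4. certificate of documentation present → met
5. condition 'operates beyond 50 nautical miles' holds; garbage management plan absent → not met
6. condition 'processes catch onboard' holds; vessel safety decal absent → not met
7. hull inspection 184 days ago vs limit 180 → not met
Not met: 1, 2, 5, 6, 7

1, 2, 5, 6, 7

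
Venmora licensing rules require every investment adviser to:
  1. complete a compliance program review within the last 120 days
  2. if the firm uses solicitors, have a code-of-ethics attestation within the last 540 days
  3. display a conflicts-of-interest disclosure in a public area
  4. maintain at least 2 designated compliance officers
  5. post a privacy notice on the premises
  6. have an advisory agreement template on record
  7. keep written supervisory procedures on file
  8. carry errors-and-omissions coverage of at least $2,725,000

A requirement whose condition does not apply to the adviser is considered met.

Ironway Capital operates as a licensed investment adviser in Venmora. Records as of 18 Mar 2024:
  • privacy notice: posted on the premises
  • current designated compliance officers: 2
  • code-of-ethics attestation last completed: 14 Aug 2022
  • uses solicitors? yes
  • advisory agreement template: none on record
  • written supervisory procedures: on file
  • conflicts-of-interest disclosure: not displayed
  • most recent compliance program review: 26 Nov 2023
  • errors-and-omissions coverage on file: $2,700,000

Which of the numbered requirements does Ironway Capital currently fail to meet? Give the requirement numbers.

2, 3, 6, 8

1. compliance program review 113 days ago vs limit 120 → met
2. condition 'uses solicitors' holds; code-of-ethics attestation 582 days ago vs limit 540 → not met
3. conflicts-of-interest disclosure absent → not met
4. designated compliance officers 2 ≥ 2 → met
5. privacy notice present → met
6. advisory agreement template absent → not met
7. written supervisory procedures present → met
8. errors-and-omissions coverage $2,700,000 < $2,725,000 → not met
Not met: 2, 3, 6, 8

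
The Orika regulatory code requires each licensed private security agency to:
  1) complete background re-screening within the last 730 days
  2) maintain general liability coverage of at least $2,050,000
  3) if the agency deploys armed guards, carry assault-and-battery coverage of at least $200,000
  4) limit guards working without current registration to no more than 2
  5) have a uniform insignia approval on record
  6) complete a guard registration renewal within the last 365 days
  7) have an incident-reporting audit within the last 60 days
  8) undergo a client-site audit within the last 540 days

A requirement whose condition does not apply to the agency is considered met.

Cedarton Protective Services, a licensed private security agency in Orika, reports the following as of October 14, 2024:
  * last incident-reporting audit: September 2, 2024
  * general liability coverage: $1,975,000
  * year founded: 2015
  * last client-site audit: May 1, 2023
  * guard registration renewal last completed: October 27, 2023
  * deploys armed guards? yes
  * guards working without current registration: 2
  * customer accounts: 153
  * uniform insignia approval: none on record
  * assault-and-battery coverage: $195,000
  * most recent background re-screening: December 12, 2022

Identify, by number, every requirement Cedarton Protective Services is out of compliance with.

1. background re-screening 672 days ago vs limit 730 → met
2. general liability coverage $1,975,000 < $2,050,000 → not met
3. condition 'deploys armed guards' holds; assault-and-battery coverage $195,000 < $200,000 → not met
4. guards working without current registration 2 ≤ 2 → met
5. uniform insignia approval absent → not met
6. guard registration renewal 353 days ago vs limit 365 → met
7. incident-reporting audit 42 days ago vs limit 60 → met
8. client-site audit 532 days ago vs limit 540 → met
Not met: 2, 3, 5

2, 3, 5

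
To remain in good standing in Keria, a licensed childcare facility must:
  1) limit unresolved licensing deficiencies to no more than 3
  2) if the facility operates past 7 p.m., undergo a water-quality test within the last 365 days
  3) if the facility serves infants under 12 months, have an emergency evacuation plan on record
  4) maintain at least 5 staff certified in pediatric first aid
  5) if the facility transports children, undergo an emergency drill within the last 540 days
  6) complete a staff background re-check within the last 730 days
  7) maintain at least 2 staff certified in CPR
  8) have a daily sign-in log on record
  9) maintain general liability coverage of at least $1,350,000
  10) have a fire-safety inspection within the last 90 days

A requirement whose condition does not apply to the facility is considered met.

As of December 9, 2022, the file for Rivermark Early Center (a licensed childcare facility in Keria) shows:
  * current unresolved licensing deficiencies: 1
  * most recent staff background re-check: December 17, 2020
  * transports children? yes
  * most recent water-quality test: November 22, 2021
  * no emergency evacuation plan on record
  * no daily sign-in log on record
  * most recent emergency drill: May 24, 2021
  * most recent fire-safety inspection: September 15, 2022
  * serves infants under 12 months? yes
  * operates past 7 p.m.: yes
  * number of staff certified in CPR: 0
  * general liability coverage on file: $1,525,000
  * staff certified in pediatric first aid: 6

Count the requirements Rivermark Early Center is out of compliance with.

5

1. unresolved licensing deficiencies 1 ≤ 3 → met
2. condition 'operates past 7 p.m.' holds; water-quality test 382 days ago vs limit 365 → not met
3. condition 'serves infants under 12 months' holds; emergency evacuation plan absent → not met
4. staff certified in pediatric first aid 6 ≥ 5 → met
5. condition 'transports children' holds; emergency drill 564 days ago vs limit 540 → not met
6. staff background re-check 722 days ago vs limit 730 → met
7. staff certified in CPR 0 < 2 → not met
8. daily sign-in log absent → not met
9. general liability coverage $1,525,000 ≥ $1,350,000 → met
10. fire-safety inspection 85 days ago vs limit 90 → met
Not met: 5 of 10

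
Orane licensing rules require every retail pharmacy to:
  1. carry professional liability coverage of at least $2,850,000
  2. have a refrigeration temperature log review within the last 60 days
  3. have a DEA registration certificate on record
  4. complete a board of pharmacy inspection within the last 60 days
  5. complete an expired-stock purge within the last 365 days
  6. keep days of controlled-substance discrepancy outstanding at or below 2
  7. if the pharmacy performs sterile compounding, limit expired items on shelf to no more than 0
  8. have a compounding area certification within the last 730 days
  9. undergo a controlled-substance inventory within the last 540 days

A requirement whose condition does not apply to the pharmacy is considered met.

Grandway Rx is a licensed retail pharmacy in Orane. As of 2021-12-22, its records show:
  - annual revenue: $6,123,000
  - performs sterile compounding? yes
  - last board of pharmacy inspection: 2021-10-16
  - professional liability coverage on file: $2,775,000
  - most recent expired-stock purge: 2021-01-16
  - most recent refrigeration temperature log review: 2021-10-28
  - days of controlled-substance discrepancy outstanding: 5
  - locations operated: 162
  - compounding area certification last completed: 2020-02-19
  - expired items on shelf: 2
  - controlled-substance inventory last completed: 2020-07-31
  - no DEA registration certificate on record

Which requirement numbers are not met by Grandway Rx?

1, 3, 4, 6, 7

1. professional liability coverage $2,775,000 < $2,850,000 → not met
2. refrigeration temperature log review 55 days ago vs limit 60 → met
3. DEA registration certificate absent → not met
4. board of pharmacy inspection 67 days ago vs limit 60 → not met
5. expired-stock purge 340 days ago vs limit 365 → met
6. days of controlled-substance discrepancy outstanding 5 > 2 → not met
7. condition 'performs sterile compounding' holds; expired items on shelf 2 > 0 → not met
8. compounding area certification 672 days ago vs limit 730 → met
9. controlled-substance inventory 509 days ago vs limit 540 → met
Not met: 1, 3, 4, 6, 7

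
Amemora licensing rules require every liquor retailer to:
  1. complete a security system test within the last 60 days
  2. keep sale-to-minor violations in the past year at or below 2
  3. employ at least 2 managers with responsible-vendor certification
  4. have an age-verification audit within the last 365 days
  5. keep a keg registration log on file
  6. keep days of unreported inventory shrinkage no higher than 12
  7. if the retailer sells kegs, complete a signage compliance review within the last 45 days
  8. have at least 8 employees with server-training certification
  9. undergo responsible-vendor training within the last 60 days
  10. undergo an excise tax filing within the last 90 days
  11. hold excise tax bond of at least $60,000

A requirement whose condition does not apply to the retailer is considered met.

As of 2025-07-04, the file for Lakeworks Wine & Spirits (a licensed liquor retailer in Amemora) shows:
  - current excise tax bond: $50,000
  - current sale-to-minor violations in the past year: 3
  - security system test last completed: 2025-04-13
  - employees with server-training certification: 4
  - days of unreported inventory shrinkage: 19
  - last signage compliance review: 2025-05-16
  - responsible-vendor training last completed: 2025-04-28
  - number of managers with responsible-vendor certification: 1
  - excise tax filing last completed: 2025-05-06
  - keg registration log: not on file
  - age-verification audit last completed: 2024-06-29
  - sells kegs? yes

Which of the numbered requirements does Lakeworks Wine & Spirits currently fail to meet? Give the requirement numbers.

1. security system test 82 days ago vs limit 60 → not met
2. sale-to-minor violations in the past year 3 > 2 → not met
3. managers with responsible-vendor certification 1 < 2 → not met
4. age-verification audit 370 days ago vs limit 365 → not met
5. keg registration log absent → not met
6. days of unreported inventory shrinkage 19 > 12 → not met
7. condition 'sells kegs' holds; signage compliance review 49 days ago vs limit 45 → not met
8. employees with server-training certification 4 < 8 → not met
9. responsible-vendor training 67 days ago vs limit 60 → not met
10. excise tax filing 59 days ago vs limit 90 → met
11. excise tax bond $50,000 < $60,000 → not met
Not met: 1, 2, 3, 4, 5, 6, 7, 8, 9, 11

1, 2, 3, 4, 5, 6, 7, 8, 9, 11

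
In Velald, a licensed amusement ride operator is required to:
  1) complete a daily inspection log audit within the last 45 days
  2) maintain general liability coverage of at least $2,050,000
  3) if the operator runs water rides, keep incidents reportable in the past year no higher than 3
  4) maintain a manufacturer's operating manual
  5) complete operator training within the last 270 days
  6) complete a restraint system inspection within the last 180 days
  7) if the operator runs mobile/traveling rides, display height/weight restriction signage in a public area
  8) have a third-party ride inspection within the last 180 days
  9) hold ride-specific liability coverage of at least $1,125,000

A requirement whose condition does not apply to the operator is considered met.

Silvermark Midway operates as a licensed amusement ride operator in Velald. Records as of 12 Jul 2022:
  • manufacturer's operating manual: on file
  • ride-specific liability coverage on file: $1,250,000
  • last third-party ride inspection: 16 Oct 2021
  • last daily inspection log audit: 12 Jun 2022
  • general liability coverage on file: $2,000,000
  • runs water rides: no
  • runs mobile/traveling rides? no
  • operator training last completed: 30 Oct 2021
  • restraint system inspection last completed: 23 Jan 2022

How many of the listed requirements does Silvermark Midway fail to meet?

1. daily inspection log audit 30 days ago vs limit 45 → met
2. general liability coverage $2,000,000 < $2,050,000 → not met
3. condition 'runs water rides' does not hold → requirement n/a → met
4. manufacturer's operating manual present → met
5. operator training 255 days ago vs limit 270 → met
6. restraint system inspection 170 days ago vs limit 180 → met
7. condition 'runs mobile/traveling rides' does not hold → requirement n/a → met
8. third-party ride inspection 269 days ago vs limit 180 → not met
9. ride-specific liability coverage $1,250,000 ≥ $1,125,000 → met
Not met: 2 of 9

2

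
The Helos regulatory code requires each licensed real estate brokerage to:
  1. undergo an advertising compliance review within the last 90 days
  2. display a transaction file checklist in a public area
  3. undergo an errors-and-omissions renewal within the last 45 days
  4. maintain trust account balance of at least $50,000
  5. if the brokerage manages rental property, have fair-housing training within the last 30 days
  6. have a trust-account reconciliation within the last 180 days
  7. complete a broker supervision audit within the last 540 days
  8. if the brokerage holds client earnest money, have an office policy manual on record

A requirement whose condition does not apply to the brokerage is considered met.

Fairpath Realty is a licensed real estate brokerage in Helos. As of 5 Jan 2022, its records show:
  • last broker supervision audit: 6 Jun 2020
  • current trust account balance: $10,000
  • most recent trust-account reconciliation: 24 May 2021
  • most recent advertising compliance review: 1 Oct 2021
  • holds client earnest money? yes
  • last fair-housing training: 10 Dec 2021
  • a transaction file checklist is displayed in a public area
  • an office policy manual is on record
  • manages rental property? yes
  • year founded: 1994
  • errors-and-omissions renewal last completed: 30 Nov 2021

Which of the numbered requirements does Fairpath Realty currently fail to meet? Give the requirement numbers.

1. advertising compliance review 96 days ago vs limit 90 → not met
2. transaction file checklist present → met
3. errors-and-omissions renewal 36 days ago vs limit 45 → met
4. trust account balance $10,000 < $50,000 → not met
5. condition 'manages rental property' holds; fair-housing training 26 days ago vs limit 30 → met
6. trust-account reconciliation 226 days ago vs limit 180 → not met
7. broker supervision audit 578 days ago vs limit 540 → not met
8. condition 'holds client earnest money' holds; office policy manual present → met
Not met: 1, 4, 6, 7

1, 4, 6, 7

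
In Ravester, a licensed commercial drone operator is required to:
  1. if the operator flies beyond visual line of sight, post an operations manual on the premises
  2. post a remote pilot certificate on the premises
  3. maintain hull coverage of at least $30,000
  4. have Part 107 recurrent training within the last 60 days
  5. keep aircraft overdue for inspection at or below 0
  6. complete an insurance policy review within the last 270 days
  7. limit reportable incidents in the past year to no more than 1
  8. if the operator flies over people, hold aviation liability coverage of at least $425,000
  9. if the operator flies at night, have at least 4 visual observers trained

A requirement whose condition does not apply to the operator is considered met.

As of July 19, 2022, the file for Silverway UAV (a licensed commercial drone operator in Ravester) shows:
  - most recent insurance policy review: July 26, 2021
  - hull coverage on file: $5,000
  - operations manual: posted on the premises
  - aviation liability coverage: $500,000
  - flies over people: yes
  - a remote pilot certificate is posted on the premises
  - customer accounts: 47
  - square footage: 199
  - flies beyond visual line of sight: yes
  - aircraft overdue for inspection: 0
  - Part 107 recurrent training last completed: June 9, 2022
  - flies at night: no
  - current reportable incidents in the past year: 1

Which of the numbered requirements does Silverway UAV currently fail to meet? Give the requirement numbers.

1. condition 'flies beyond visual line of sight' holds; operations manual present → met
2. remote pilot certificate present → met
3. hull coverage $5,000 < $30,000 → not met
4. Part 107 recurrent training 40 days ago vs limit 60 → met
5. aircraft overdue for inspection 0 ≤ 0 → met
6. insurance policy review 358 days ago vs limit 270 → not met
7. reportable incidents in the past year 1 ≤ 1 → met
8. condition 'flies over people' holds; aviation liability coverage $500,000 ≥ $425,000 → met
9. condition 'flies at night' does not hold → requirement n/a → met
Not met: 3, 6

3, 6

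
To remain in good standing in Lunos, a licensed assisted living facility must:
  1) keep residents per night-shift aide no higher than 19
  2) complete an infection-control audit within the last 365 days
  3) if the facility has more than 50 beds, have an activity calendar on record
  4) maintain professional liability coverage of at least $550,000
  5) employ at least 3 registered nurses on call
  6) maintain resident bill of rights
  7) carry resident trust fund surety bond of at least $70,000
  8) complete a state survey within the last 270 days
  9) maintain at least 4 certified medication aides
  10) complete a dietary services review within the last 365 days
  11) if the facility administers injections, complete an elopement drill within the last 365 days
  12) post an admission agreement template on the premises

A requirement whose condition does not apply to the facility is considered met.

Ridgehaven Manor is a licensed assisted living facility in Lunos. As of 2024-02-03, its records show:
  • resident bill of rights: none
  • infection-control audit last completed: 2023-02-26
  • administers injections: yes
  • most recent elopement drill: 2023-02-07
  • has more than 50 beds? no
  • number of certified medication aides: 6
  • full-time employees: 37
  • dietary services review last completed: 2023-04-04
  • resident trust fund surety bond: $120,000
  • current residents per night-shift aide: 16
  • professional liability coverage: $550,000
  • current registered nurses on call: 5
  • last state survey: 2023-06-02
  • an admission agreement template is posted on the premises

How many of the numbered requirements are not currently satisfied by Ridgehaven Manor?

1. residents per night-shift aide 16 ≤ 19 → met
2. infection-control audit 342 days ago vs limit 365 → met
3. condition 'has more than 50 beds' does not hold → requirement n/a → met
4. professional liability coverage $550,000 ≥ $550,000 → met
5. registered nurses on call 5 ≥ 3 → met
6. resident bill of rights absent → not met
7. resident trust fund surety bond $120,000 ≥ $70,000 → met
8. state survey 246 days ago vs limit 270 → met
9. certified medication aides 6 ≥ 4 → met
10. dietary services review 305 days ago vs limit 365 → met
11. condition 'administers injections' holds; elopement drill 361 days ago vs limit 365 → met
12. admission agreement template present → met
Not met: 1 of 12

1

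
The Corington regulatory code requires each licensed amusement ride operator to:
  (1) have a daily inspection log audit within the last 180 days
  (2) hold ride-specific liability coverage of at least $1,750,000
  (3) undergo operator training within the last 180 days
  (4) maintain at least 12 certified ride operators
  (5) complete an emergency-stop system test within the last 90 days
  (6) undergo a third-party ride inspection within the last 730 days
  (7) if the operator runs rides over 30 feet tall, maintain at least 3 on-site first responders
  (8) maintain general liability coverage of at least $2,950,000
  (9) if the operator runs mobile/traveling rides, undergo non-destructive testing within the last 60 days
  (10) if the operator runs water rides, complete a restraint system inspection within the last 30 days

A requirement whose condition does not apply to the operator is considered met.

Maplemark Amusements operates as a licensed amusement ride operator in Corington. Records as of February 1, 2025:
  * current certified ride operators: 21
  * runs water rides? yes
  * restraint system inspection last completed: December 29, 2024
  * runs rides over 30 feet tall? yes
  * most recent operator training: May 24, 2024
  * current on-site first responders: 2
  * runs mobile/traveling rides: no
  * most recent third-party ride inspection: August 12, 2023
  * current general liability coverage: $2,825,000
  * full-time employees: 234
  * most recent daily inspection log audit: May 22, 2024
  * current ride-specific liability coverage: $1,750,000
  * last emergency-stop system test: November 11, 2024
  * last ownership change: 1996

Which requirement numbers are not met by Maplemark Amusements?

1. daily inspection log audit 255 days ago vs limit 180 → not met
2. ride-specific liability coverage $1,750,000 ≥ $1,750,000 → met
3. operator training 253 days ago vs limit 180 → not met
4. certified ride operators 21 ≥ 12 → met
5. emergency-stop system test 82 days ago vs limit 90 → met
6. third-party ride inspection 539 days ago vs limit 730 → met
7. condition 'runs rides over 30 feet tall' holds; on-site first responders 2 < 3 → not met
8. general liability coverage $2,825,000 < $2,950,000 → not met
9. condition 'runs mobile/traveling rides' does not hold → requirement n/a → met
10. condition 'runs water rides' holds; restraint system inspection 34 days ago vs limit 30 → not met
Not met: 1, 3, 7, 8, 10

1, 3, 7, 8, 10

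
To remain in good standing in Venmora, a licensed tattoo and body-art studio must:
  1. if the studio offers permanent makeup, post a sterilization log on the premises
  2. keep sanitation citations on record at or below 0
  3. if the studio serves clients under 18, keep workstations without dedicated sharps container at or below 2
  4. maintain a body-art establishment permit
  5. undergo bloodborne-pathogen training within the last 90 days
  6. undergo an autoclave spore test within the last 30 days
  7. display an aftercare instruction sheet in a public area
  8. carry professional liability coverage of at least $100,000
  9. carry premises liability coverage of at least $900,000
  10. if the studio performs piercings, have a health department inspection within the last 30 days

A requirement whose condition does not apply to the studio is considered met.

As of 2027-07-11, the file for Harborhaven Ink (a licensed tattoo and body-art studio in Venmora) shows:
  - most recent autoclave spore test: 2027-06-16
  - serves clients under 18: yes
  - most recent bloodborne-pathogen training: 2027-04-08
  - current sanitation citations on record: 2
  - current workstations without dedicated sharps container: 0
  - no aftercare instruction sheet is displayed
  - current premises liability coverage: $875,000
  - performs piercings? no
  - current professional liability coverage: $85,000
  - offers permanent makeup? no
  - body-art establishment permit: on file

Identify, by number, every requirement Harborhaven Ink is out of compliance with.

2, 5, 7, 8, 9

1. condition 'offers permanent makeup' does not hold → requirement n/a → met
2. sanitation citations on record 2 > 0 → not met
3. condition 'serves clients under 18' holds; workstations without dedicated sharps container 0 ≤ 2 → met
4. body-art establishment permit present → met
5. bloodborne-pathogen training 94 days ago vs limit 90 → not met
6. autoclave spore test 25 days ago vs limit 30 → met
7. aftercare instruction sheet absent → not met
8. professional liability coverage $85,000 < $100,000 → not met
9. premises liability coverage $875,000 < $900,000 → not met
10. condition 'performs piercings' does not hold → requirement n/a → met
Not met: 2, 5, 7, 8, 9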